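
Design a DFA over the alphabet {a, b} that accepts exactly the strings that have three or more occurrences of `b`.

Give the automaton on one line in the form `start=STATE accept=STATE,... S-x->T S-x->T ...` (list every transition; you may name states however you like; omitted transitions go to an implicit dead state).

start=q0 accept=q3,q4 q0-a->q0 q0-b->q1 q1-a->q1 q1-b->q2 q2-a->q2 q2-b->q3 q3-a->q3 q3-b->q4 q4-a->q4 q4-b->q4

Count `b`s, saturating at 4: states q0 through q3 mean 0 through 3 `b`s seen; q4 means more than 3. Each `b` increments (capped at q4); other symbols loop. Accept from {q3, q4}.
A 5-state machine:
        a   b  
>  q0   q0  q1 
   q1   q1  q2 
   q2   q2  q3 
 * q3   q3  q4 
 * q4   q4  q4 
(> = start, * = accepting)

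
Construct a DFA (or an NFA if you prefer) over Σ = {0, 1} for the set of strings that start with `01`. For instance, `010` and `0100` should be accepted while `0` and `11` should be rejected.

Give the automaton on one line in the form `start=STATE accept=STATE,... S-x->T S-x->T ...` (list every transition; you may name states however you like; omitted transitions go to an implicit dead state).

start=q0 accept=q2 q0-0->q1 q0-1->q3 q1-0->q3 q1-1->q2 q2-0->q2 q2-1->q2 q3-0->q3 q3-1->q3

Walk along `01` while the input agrees: from q0 take `0` to q1, and so on. Any deviation drops to the rejecting sink q3. Once q2 is reached the prefix is confirmed and every continuation is accepted.
With 4 states:
        0   1  
>  q0   q1  q3 
   q1   q3  q2 
 * q2   q2  q2 
   q3   q3  q3 
(> = start, * = accepting)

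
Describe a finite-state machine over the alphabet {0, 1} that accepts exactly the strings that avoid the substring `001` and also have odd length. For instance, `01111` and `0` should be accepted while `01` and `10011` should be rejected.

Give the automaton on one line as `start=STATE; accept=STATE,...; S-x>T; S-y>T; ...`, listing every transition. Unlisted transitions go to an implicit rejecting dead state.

Handle the two conditions separately and then intersect. The first has 4 states tracking partial matches of the forbidden pattern `001`; the second has 2 states tracking the input length modulo 2. A product state is a pair (one from each), accepting exactly when both do.
An 8-state machine:
       0  1 
>  A   B  C 
 * B   D  A 
 * C   E  A 
   D   F  G 
   E   F  C 
 * F   D  H 
   G   H  H 
   H   G  G 
(> = start, * = accepting)

start=A; accept=B,C,F; A-0>B; A-1>C; B-0>D; B-1>A; C-0>E; C-1>A; D-0>F; D-1>G; E-0>F; E-1>C; F-0>D; F-1>H; G-0>H; G-1>H; H-0>G; H-1>G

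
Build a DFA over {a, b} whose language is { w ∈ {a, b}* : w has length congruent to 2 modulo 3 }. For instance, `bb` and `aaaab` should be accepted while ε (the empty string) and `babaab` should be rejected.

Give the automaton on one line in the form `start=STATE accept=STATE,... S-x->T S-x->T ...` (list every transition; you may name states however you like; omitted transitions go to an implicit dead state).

start=S0 accept=S2 S0-a->S1 S0-b->S1 S1-a->S2 S1-b->S2 S2-a->S0 S2-b->S0

Count input length modulo 3: every symbol advances one step around the cycle S0 → S1 → S2 → S0. Accept at S2.
3 states suffice.
        a   b  
>  S0   S1  S1 
   S1   S2  S2 
 * S2   S0  S0 
(> = start, * = accepting)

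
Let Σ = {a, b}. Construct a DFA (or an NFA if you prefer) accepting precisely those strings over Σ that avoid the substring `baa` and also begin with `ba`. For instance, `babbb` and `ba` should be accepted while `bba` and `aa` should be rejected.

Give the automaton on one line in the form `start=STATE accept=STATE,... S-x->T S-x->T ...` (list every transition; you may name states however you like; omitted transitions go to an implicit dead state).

start=q0 accept=q4,q7 q0-a->q1 q0-b->q2 q1-a->q1 q1-b->q3 q2-a->q4 q2-b->q3 q3-a->q5 q3-b->q3 q4-a->q6 q4-b->q7 q5-a->q8 q5-b->q3 q6-a->q6 q6-b->q6 q7-a->q4 q7-b->q7 q8-a->q8 q8-b->q8

Run two small machines in parallel and take their product. The first has 4 states tracking partial matches of the forbidden pattern `baa`; the second has 4 states tracking whether the input so far still matches the prefix `ba`. A product state is a pair (one from each), accepting exactly when both do.
9 states suffice.
        a   b  
>  q0   q1  q2 
   q1   q1  q3 
   q2   q4  q3 
   q3   q5  q3 
 * q4   q6  q7 
   q5   q8  q3 
   q6   q6  q6 
 * q7   q4  q7 
   q8   q8  q8 
(> = start, * = accepting)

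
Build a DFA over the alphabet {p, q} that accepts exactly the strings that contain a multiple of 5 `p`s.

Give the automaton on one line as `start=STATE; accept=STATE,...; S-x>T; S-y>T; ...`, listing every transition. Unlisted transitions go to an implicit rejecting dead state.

start=s0; accept=s0; s0-p>s1; s0-q>s0; s1-p>s2; s1-q>s1; s2-p>s3; s2-q>s2; s3-p>s4; s3-q>s3; s4-p>s0; s4-q>s4

The only thing that matters is how many `p`s have appeared, reduced mod 5. Use one state per residue: s0 for 0, …, s4 for 4. Reading `p` moves to the next residue; anything else stays put. s0 is accepting.
A 5-state machine:
        p   q  
>* s0   s1  s0 
   s1   s2  s1 
   s2   s3  s2 
   s3   s4  s3 
   s4   s0  s4 
(> = start, * = accepting)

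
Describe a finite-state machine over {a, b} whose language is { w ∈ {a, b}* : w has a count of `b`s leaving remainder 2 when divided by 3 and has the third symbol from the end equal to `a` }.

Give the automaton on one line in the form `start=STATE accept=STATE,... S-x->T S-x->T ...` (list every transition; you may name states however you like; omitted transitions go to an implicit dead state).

Build one automaton per condition and run them in lockstep. The first has 3 states tracking the count of `b`s modulo 3; the second has 15 states tracking the last 3 symbols read. A product state is a pair (one from each), accepting exactly when both do. Minimizing collapses redundant product states.
A 14-state machine:
          a    b  
>  s0     s1   s2 
   s1     s1   s3 
   s2     s4   s5 
   s3     s4   s6 
   s4     s7   s8 
   s5     s9   s0 
 * s6     s9   s0 
   s7     s7  s10 
   s8    s11   s0 
   s9    s12   s0 
 * s10   s11   s0 
 * s11   s12   s0 
   s12   s13   s0 
 * s13   s13   s0 
(> = start, * = accepting)

start=s0 accept=s6,s10,s11,s13 s0-a->s1 s0-b->s2 s1-a->s1 s1-b->s3 s2-a->s4 s2-b->s5 s3-a->s4 s3-b->s6 s4-a->s7 s4-b->s8 s5-a->s9 s5-b->s0 s6-a->s9 s6-b->s0 s7-a->s7 s7-b->s10 s8-a->s11 s8-b->s0 s9-a->s12 s9-b->s0 s10-a->s11 s10-b->s0 s11-a->s12 s11-b->s0 s12-a->s13 s12-b->s0 s13-a->s13 s13-b->s0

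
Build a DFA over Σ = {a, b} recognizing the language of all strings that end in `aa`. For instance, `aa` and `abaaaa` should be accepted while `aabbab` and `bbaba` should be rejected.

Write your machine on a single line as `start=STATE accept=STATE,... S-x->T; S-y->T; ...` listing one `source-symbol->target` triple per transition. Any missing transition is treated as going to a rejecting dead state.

start=q0; accept=q2; q0-a->q1; q0-b->q0; q1-a->q2; q1-b->q0; q2-a->q2; q2-b->q0

Remember how much of `aa` the current input suffix matches. State q0 means no match yet; q1 means the last symbol is `a`; q2 means the last 2 symbols are `aa`. Only q2 accepts. On a mismatch, fall back to the longest proper suffix that is still a prefix of `aa`.
3 states suffice.
        a   b  
>  q0   q1  q0 
   q1   q2  q0 
 * q2   q2  q0 
(> = start, * = accepting)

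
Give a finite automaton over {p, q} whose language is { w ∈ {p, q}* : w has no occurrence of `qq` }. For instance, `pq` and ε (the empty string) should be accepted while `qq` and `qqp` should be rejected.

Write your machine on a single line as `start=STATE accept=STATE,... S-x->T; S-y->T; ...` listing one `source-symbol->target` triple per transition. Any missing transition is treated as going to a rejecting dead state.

start=s0; accept=s0,s1; s0-p->s0; s0-q->s1; s1-p->s0; s1-q->s2; s2-p->s2; s2-q->s2

This is the complement of 'contains `qq`'. Use the same substring-matching states — s0 through s2 holding how much of `qq` has just been matched — but flip the accepting set: everything except the trap s2 accepts.
With 3 states:
        p   q  
>* s0   s0  s1 
 * s1   s0  s2 
   s2   s2  s2 
(> = start, * = accepting)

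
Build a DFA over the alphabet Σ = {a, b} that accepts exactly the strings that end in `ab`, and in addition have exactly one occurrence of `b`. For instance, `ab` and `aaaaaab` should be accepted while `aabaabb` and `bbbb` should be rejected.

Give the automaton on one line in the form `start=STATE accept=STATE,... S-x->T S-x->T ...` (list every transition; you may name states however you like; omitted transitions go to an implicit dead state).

Build one automaton per condition and run them in lockstep. The first has 3 states tracking how much of the suffix `ab` has currently been matched; the second has 3 states tracking the count of `b`s, saturating at 2. A product state is a pair (one from each), accepting exactly when both do. Minimizing collapses redundant product states.
With 4 states:
        a   b  
>  S0   S1  S2 
   S1   S1  S3 
   S2   S2  S2 
 * S3   S2  S2 
(> = start, * = accepting)

start=S0 accept=S3 S0-a->S1 S0-b->S2 S1-a->S1 S1-b->S3 S2-a->S2 S2-b->S2 S3-a->S2 S3-b->S2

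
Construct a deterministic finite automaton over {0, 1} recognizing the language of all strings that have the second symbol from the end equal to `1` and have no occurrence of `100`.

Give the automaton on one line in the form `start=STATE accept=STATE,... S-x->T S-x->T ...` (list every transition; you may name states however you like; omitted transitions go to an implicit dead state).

Build one automaton per condition and run them in lockstep. One (7 states) tracks the last 2 symbols read; the other (4 states) tracks partial matches of the forbidden pattern `100`. Each combined state is a pair, one component from each; accept when both components accept.
          0    1  
>  q0     q1   q2 
   q1     q3   q4 
   q2     q5   q6 
   q3     q3   q4 
   q4     q5   q6 
 * q5     q7   q4 
 * q6     q5   q6 
   q7     q7   q8 
   q8     q9  q10 
   q9     q7   q8 
   q10    q9  q10 
(> = start, * = accepting)

start=q0 accept=q5,q6 q0-0->q1 q0-1->q2 q1-0->q3 q1-1->q4 q2-0->q5 q2-1->q6 q3-0->q3 q3-1->q4 q4-0->q5 q4-1->q6 q5-0->q7 q5-1->q4 q6-0->q5 q6-1->q6 q7-0->q7 q7-1->q8 q8-0->q9 q8-1->q10 q9-0->q7 q9-1->q8 q10-0->q9 q10-1->q10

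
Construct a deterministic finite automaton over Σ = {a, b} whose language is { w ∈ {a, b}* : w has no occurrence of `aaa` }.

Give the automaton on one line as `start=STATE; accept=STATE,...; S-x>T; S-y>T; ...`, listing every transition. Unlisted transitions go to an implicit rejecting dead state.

Track partial matches of the forbidden pattern `aaa`. State q3 is a dead state reached once `aaa` has occurred; every other state accepts. q0 means no part of `aaa` is currently matched.
4 states suffice.
        a   b  
>* q0   q1  q0 
 * q1   q2  q0 
 * q2   q3  q0 
   q3   q3  q3 
(> = start, * = accepting)

start=q0; accept=q0,q1,q2; q0-a>q1; q0-b>q0; q1-a>q2; q1-b>q0; q2-a>q3; q2-b>q0; q3-a>q3; q3-b>q3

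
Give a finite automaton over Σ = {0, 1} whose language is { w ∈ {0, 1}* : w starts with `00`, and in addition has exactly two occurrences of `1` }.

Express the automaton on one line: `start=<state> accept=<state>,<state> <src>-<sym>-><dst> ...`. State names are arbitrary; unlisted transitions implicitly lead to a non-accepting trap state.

start=q0 accept=q7 q0-0->q1 q0-1->q2 q1-0->q3 q1-1->q2 q2-0->q2 q2-1->q4 q3-0->q3 q3-1->q5 q4-0->q4 q4-1->q6 q5-0->q5 q5-1->q7 q6-0->q6 q6-1->q6 q7-0->q7 q7-1->q8 q8-0->q8 q8-1->q8

Handle the two conditions separately and then intersect. One (4 states) tracks whether the input so far still matches the prefix `00`; the other (4 states) tracks the count of `1`s, saturating at 3. Each combined state is a pair, one component from each; accept when both components accept.
        0   1  
>  q0   q1  q2 
   q1   q3  q2 
   q2   q2  q4 
   q3   q3  q5 
   q4   q4  q6 
   q5   q5  q7 
   q6   q6  q6 
 * q7   q7  q8 
   q8   q8  q8 
(> = start, * = accepting)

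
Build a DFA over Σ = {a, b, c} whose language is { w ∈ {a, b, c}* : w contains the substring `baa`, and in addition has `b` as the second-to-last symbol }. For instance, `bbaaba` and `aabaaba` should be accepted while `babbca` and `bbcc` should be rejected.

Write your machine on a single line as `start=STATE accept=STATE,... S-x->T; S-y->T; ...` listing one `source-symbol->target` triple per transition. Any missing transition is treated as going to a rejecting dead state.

start=q0; accept=q16,q17,q18; q0-a->q1; q0-b->q2; q0-c->q3; q1-a->q4; q1-b->q5; q1-c->q6; q2-a->q7; q2-b->q8; q2-c->q9; q3-a->q10; q3-b->q11; q3-c->q12; q4-a->q4; q4-b->q5; q4-c->q6; q5-a->q7; q5-b->q8; q5-c->q9; q6-a->q10; q6-b->q11; q6-c->q12; q7-a->q13; q7-b->q5; q7-c->q6; q8-a->q7; q8-b->q8; q8-c->q9; q9-a->q10; q9-b->q11; q9-c->q12; q10-a->q4; q10-b->q5; q10-c->q6; q11-a->q7; q11-b->q8; q11-c->q9; q12-a->q10; q12-b->q11; q12-c->q12; q13-a->q13; q13-b->q14; q13-c->q15; q14-a->q16; q14-b->q17; q14-c->q18; q15-a->q19; q15-b->q20; q15-c->q21; q16-a->q13; q16-b->q14; q16-c->q15; q17-a->q16; q17-b->q17; q17-c->q18; q18-a->q19; q18-b->q20; q18-c->q21; q19-a->q13; q19-b->q14; q19-c->q15; q20-a->q16; q20-b->q17; q20-c->q18; q21-a->q19; q21-b->q20; q21-c->q21

Run two small machines in parallel and take their product. One (4 states) tracks whether and how much of `baa` has been seen; the other (13 states) tracks the last 2 symbols read. Each combined state is a pair, one component from each; accept when both components accept.
A 22-state machine:
          a    b    c  
>  q0     q1   q2   q3 
   q1     q4   q5   q6 
   q2     q7   q8   q9 
   q3    q10  q11  q12 
   q4     q4   q5   q6 
   q5     q7   q8   q9 
   q6    q10  q11  q12 
   q7    q13   q5   q6 
   q8     q7   q8   q9 
   q9    q10  q11  q12 
   q10    q4   q5   q6 
   q11    q7   q8   q9 
   q12   q10  q11  q12 
   q13   q13  q14  q15 
   q14   q16  q17  q18 
   q15   q19  q20  q21 
 * q16   q13  q14  q15 
 * q17   q16  q17  q18 
 * q18   q19  q20  q21 
   q19   q13  q14  q15 
   q20   q16  q17  q18 
   q21   q19  q20  q21 
(> = start, * = accepting)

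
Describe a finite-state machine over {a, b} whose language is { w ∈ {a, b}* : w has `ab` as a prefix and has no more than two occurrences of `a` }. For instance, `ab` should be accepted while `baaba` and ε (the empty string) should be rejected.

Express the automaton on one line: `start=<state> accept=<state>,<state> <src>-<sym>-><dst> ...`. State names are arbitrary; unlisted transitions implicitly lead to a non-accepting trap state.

Handle the two conditions separately and then intersect. One (4 states) tracks whether the input so far still matches the prefix `ab`; the other (4 states) tracks the count of `a`s, saturating at 3. Each combined state is a pair, one component from each; accept when both components accept. Minimizing collapses redundant product states.
A 5-state machine:
        a   b  
>  S0   S1  S2 
   S1   S2  S3 
   S2   S2  S2 
 * S3   S4  S3 
 * S4   S2  S4 
(> = start, * = accepting)

start=S0 accept=S3,S4 S0-a->S1 S0-b->S2 S1-a->S2 S1-b->S3 S2-a->S2 S2-b->S2 S3-a->S4 S3-b->S3 S4-a->S2 S4-b->S4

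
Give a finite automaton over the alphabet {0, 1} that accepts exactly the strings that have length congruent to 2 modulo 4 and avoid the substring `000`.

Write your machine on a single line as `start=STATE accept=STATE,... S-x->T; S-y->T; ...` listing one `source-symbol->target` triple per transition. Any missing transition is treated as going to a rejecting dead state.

Run two small machines in parallel and take their product. One (4 states) tracks the input length modulo 4; the other (4 states) tracks partial matches of the forbidden pattern `000`. Each combined state is a pair, one component from each; accept when both components accept.
With 16 states:
          0    1  
>  s0     s1   s2 
   s1     s3   s4 
   s2     s5   s4 
 * s3     s6   s7 
 * s4     s8   s7 
 * s5     s9   s7 
   s6    s10  s10 
   s7    s11   s0 
   s8    s12   s0 
   s9    s10   s0 
   s10   s13  s13 
   s11   s14   s2 
   s12   s13   s2 
   s13   s15  s15 
   s14   s15   s4 
   s15    s6   s6 
(> = start, * = accepting)

start=s0; accept=s3,s4,s5; s0-0->s1; s0-1->s2; s1-0->s3; s1-1->s4; s2-0->s5; s2-1->s4; s3-0->s6; s3-1->s7; s4-0->s8; s4-1->s7; s5-0->s9; s5-1->s7; s6-0->s10; s6-1->s10; s7-0->s11; s7-1->s0; s8-0->s12; s8-1->s0; s9-0->s10; s9-1->s0; s10-0->s13; s10-1->s13; s11-0->s14; s11-1->s2; s12-0->s13; s12-1->s2; s13-0->s15; s13-1->s15; s14-0->s15; s14-1->s4; s15-0->s6; s15-1->s6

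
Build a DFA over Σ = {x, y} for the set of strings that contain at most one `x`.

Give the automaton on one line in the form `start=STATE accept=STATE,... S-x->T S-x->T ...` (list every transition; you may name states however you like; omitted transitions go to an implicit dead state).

start=q0 accept=q0,q1 q0-x->q1 q0-y->q0 q1-x->q2 q1-y->q1 q2-x->q2 q2-y->q2

Count `x`s, saturating at 2: state q0 means no `x` yet, q1 means one `x` seen, q2 means more than one. Each `x` increments (capped at q2); other symbols loop. Accept from {q0, q1}.
        x   y  
>* q0   q1  q0 
 * q1   q2  q1 
   q2   q2  q2 
(> = start, * = accepting)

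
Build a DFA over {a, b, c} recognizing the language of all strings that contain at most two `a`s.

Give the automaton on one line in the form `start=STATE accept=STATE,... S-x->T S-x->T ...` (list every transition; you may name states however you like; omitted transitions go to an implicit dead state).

Count `a`s, saturating at 3: states q0 through q2 mean 0 through 2 `a`s seen; q3 means more than 2. Each `a` increments (capped at q3); other symbols loop. Accept from {q0, q1, q2}.
With 4 states:
        a   b   c  
>* q0   q1  q0  q0 
 * q1   q2  q1  q1 
 * q2   q3  q2  q2 
   q3   q3  q3  q3 
(> = start, * = accepting)

start=q0 accept=q0,q1,q2 q0-a->q1 q0-b->q0 q0-c->q0 q1-a->q2 q1-b->q1 q1-c->q1 q2-a->q3 q2-b->q2 q2-c->q2 q3-a->q3 q3-b->q3 q3-c->q3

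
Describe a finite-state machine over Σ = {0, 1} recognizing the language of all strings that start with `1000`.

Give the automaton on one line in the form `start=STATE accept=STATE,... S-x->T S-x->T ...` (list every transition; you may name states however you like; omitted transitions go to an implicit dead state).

start=s0 accept=s4 s0-0->s5 s0-1->s1 s1-0->s2 s1-1->s5 s2-0->s3 s2-1->s5 s3-0->s4 s3-1->s5 s4-0->s4 s4-1->s4 s5-0->s5 s5-1->s5

Walk along `1000` while the input agrees: from s0 take `1` to s1, and so on. Any deviation drops to the rejecting sink s5. Once s4 is reached the prefix is confirmed and every continuation is accepted.
A 6-state machine:
        0   1  
>  s0   s5  s1 
   s1   s2  s5 
   s2   s3  s5 
   s3   s4  s5 
 * s4   s4  s4 
   s5   s5  s5 
(> = start, * = accepting)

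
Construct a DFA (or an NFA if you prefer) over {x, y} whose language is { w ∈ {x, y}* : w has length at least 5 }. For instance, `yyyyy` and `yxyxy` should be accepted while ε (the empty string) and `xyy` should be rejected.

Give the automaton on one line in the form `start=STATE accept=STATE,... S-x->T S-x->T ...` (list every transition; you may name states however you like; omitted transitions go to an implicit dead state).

Count input length up to 6: every symbol moves from s0 toward s6, which means 'more than 5' and absorbs. Accept from {s5, s6}.
With 7 states:
        x   y  
>  s0   s1  s1 
   s1   s2  s2 
   s2   s3  s3 
   s3   s4  s4 
   s4   s5  s5 
 * s5   s6  s6 
 * s6   s6  s6 
(> = start, * = accepting)

start=s0 accept=s5,s6 s0-x->s1 s0-y->s1 s1-x->s2 s1-y->s2 s2-x->s3 s2-y->s3 s3-x->s4 s3-y->s4 s4-x->s5 s4-y->s5 s5-x->s6 s5-y->s6 s6-x->s6 s6-y->s6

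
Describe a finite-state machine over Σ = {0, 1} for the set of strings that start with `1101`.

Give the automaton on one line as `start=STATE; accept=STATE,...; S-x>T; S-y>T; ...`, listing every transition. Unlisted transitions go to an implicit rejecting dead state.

Walk along `1101` while the input agrees: from q0 take `1` to q1, and so on. Any deviation drops to the rejecting sink q5. Once q4 is reached the prefix is confirmed and every continuation is accepted.
With 6 states:
        0   1  
>  q0   q5  q1 
   q1   q5  q2 
   q2   q3  q5 
   q3   q5  q4 
 * q4   q4  q4 
   q5   q5  q5 
(> = start, * = accepting)

start=q0; accept=q4; q0-0>q5; q0-1>q1; q1-0>q5; q1-1>q2; q2-0>q3; q2-1>q5; q3-0>q5; q3-1>q4; q4-0>q4; q4-1>q4; q5-0>q5; q5-1>q5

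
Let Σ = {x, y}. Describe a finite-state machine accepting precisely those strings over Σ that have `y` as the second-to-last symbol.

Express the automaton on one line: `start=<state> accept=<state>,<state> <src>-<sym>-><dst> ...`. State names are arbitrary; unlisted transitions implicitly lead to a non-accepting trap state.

start=S0 accept=S5,S6 S0-x->S1 S0-y->S2 S1-x->S3 S1-y->S4 S2-x->S5 S2-y->S6 S3-x->S3 S3-y->S4 S4-x->S5 S4-y->S6 S5-x->S3 S5-y->S4 S6-x->S5 S6-y->S6

Because acceptance depends on a position counted from the end, the machine has to buffer the most recent 2 symbols. Make each state the string of the last up-to-2 symbols read; on input `x` shift the window left and append `x`. Accept when the buffered window has length 2 and begins with `y`.
A 7-state machine:
        x   y  
>  S0   S1  S2 
   S1   S3  S4 
   S2   S5  S6 
   S3   S3  S4 
   S4   S5  S6 
 * S5   S3  S4 
 * S6   S5  S6 
(> = start, * = accepting)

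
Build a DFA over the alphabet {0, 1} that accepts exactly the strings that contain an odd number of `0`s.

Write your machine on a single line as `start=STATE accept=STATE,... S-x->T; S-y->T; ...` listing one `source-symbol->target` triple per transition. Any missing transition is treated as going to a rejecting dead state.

The only thing that matters is how many `0`s have appeared, reduced mod 2. Use one state per residue: A for 0, …, B for 1. Reading `0` moves to the next residue; anything else stays put. B is accepting.
With 2 states:
       0  1 
>  A   B  A 
 * B   A  B 
(> = start, * = accepting)

start=A; accept=B; A-0->B; A-1->A; B-0->A; B-1->B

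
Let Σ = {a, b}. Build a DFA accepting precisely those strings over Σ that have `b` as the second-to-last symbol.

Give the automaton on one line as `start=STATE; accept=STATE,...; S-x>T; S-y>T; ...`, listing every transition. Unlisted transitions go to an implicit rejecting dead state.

start=S0; accept=S5,S6; S0-a>S1; S0-b>S2; S1-a>S3; S1-b>S4; S2-a>S5; S2-b>S6; S3-a>S3; S3-b>S4; S4-a>S5; S4-b>S6; S5-a>S3; S5-b>S4; S6-a>S5; S6-b>S6

Because acceptance depends on a position counted from the end, the machine has to buffer the most recent 2 symbols. Make each state the string of the last up-to-2 symbols read; on input `x` shift the window left and append `x`. Accept when the buffered window has length 2 and begins with `b`.
With 7 states:
        a   b  
>  S0   S1  S2 
   S1   S3  S4 
   S2   S5  S6 
   S3   S3  S4 
   S4   S5  S6 
 * S5   S3  S4 
 * S6   S5  S6 
(> = start, * = accepting)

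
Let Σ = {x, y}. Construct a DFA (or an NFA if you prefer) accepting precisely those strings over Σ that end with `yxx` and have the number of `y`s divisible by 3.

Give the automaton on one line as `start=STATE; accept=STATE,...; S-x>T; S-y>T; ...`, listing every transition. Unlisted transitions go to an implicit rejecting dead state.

Build one automaton per condition and run them in lockstep. The first has 4 states tracking how much of the suffix `yxx` has currently been matched; the second has 3 states tracking the count of `y`s modulo 3. A product state is a pair (one from each), accepting exactly when both do. Minimizing collapses redundant product states.
With 6 states:
        x   y  
>  q0   q0  q1 
   q1   q1  q2 
   q2   q2  q3 
   q3   q4  q1 
   q4   q5  q1 
 * q5   q0  q1 
(> = start, * = accepting)

start=q0; accept=q5; q0-x>q0; q0-y>q1; q1-x>q1; q1-y>q2; q2-x>q2; q2-y>q3; q3-x>q4; q3-y>q1; q4-x>q5; q4-y>q1; q5-x>q0; q5-y>q1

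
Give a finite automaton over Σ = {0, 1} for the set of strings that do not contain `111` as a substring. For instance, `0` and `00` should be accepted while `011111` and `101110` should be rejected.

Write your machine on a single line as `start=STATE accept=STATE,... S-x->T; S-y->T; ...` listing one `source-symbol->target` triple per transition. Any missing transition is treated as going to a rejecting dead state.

Track partial matches of the forbidden pattern `111`. State D is a dead state reached once `111` has occurred; every other state accepts. A means no part of `111` is currently matched.
4 states suffice.
       0  1 
>* A   A  B 
 * B   A  C 
 * C   A  D 
   D   D  D 
(> = start, * = accepting)

start=A; accept=A,B,C; A-0->A; A-1->B; B-0->A; B-1->C; C-0->A; C-1->D; D-0->D; D-1->D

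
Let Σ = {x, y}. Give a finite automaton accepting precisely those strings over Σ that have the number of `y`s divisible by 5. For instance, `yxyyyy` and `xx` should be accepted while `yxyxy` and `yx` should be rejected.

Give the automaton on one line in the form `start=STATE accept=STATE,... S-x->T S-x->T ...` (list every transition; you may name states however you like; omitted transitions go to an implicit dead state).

Keep the running count of `y`s modulo 5: each `y` advances along the cycle A → B → C → D → E → A while other symbols loop. Accept at A.
       x  y 
>* A   A  B 
   B   B  C 
   C   C  D 
   D   D  E 
   E   E  A 
(> = start, * = accepting)

start=A accept=A A-x->A A-y->B B-x->B B-y->C C-x->C C-y->D D-x->D D-y->E E-x->E E-y->A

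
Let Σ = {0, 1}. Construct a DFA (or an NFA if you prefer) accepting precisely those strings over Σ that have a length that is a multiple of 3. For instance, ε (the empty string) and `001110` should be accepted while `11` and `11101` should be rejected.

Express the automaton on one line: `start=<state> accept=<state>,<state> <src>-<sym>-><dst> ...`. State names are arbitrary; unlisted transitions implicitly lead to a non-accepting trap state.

start=q0 accept=q0 q0-0->q1 q0-1->q1 q1-0->q2 q1-1->q2 q2-0->q0 q2-1->q0

Only the length mod 3 matters, so use a 3-cycle: from any state, every input symbol moves to the next state, wrapping q2 back to q0. Mark q0 accepting.
3 states suffice.
        0   1  
>* q0   q1  q1 
   q1   q2  q2 
   q2   q0  q0 
(> = start, * = accepting)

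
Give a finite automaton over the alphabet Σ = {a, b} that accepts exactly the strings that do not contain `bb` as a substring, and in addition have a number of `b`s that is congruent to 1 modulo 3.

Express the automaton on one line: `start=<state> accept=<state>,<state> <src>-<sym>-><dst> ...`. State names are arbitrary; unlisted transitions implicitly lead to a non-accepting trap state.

start=q0 accept=q1,q2 q0-a->q0 q0-b->q1 q1-a->q2 q1-b->q3 q2-a->q2 q2-b->q4 q3-a->q3 q3-b->q3 q4-a->q5 q4-b->q3 q5-a->q5 q5-b->q6 q6-a->q0 q6-b->q3

Handle the two conditions separately and then intersect. The first has 3 states tracking partial matches of the forbidden pattern `bb`; the second has 3 states tracking the count of `b`s modulo 3. A product state is a pair (one from each), accepting exactly when both do. Equivalent product states are then merged.
With 7 states:
        a   b  
>  q0   q0  q1 
 * q1   q2  q3 
 * q2   q2  q4 
   q3   q3  q3 
   q4   q5  q3 
   q5   q5  q6 
   q6   q0  q3 
(> = start, * = accepting)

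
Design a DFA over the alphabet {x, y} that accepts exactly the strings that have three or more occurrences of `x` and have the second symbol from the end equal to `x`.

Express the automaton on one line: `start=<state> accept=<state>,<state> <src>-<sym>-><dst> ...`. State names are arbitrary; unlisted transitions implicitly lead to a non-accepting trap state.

Handle the two conditions separately and then intersect. One (5 states) tracks the count of `x`s, saturating at 4; the other (7 states) tracks the last 2 symbols read. Each combined state is a pair, one component from each; accept when both components accept. After merging equivalent states the machine shrinks.
With 7 states:
        x   y  
>  S0   S1  S0 
   S1   S2  S1 
   S2   S3  S4 
 * S3   S3  S5 
   S4   S6  S4 
 * S5   S6  S4 
   S6   S3  S5 
(> = start, * = accepting)

start=S0 accept=S3,S5 S0-x->S1 S0-y->S0 S1-x->S2 S1-y->S1 S2-x->S3 S2-y->S4 S3-x->S3 S3-y->S5 S4-x->S6 S4-y->S4 S5-x->S6 S5-y->S4 S6-x->S3 S6-y->S5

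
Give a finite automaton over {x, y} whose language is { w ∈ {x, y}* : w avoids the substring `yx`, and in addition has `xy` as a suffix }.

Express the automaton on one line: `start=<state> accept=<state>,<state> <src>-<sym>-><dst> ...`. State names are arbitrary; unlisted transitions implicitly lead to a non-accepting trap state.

start=S0 accept=S3 S0-x->S1 S0-y->S2 S1-x->S1 S1-y->S3 S2-x->S2 S2-y->S2 S3-x->S2 S3-y->S2

Build one automaton per condition and run them in lockstep. The first has 3 states tracking partial matches of the forbidden pattern `yx`; the second has 3 states tracking how much of the suffix `xy` has currently been matched. A product state is a pair (one from each), accepting exactly when both do. Minimizing collapses redundant product states.
4 states suffice.
        x   y  
>  S0   S1  S2 
   S1   S1  S3 
   S2   S2  S2 
 * S3   S2  S2 
(> = start, * = accepting)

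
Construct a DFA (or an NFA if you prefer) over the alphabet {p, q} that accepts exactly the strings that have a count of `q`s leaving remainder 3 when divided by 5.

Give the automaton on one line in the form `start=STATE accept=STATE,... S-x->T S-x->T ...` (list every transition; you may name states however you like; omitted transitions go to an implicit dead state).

start=s0 accept=s3 s0-p->s0 s0-q->s1 s1-p->s1 s1-q->s2 s2-p->s2 s2-q->s3 s3-p->s3 s3-q->s4 s4-p->s4 s4-q->s0

The only thing that matters is how many `q`s have appeared, reduced mod 5. Use one state per residue: s0 for 0, …, s4 for 4. Reading `q` moves to the next residue; anything else stays put. s3 is accepting.
With 5 states:
        p   q  
>  s0   s0  s1 
   s1   s1  s2 
   s2   s2  s3 
 * s3   s3  s4 
   s4   s4  s0 
(> = start, * = accepting)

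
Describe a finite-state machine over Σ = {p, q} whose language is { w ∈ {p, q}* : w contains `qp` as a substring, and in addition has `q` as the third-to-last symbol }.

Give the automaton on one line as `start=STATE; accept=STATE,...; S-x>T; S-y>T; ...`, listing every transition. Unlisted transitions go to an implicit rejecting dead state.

start=s0; accept=s11,s12,s13,s18; s0-p>s1; s0-q>s2; s1-p>s3; s1-q>s4; s2-p>s5; s2-q>s6; s3-p>s7; s3-q>s8; s4-p>s9; s4-q>s10; s5-p>s11; s5-q>s12; s6-p>s13; s6-q>s14; s7-p>s7; s7-q>s8; s8-p>s9; s8-q>s10; s9-p>s11; s9-q>s12; s10-p>s13; s10-q>s14; s11-p>s15; s11-q>s16; s12-p>s9; s12-q>s17; s13-p>s11; s13-q>s12; s14-p>s13; s14-q>s14; s15-p>s15; s15-q>s16; s16-p>s9; s16-q>s17; s17-p>s13; s17-q>s18; s18-p>s13; s18-q>s18

Build one automaton per condition and run them in lockstep. The first has 3 states tracking whether and how much of `qp` has been seen; the second has 15 states tracking the last 3 symbols read. A product state is a pair (one from each), accepting exactly when both do.
          p    q  
>  s0     s1   s2 
   s1     s3   s4 
   s2     s5   s6 
   s3     s7   s8 
   s4     s9  s10 
   s5    s11  s12 
   s6    s13  s14 
   s7     s7   s8 
   s8     s9  s10 
   s9    s11  s12 
   s10   s13  s14 
 * s11   s15  s16 
 * s12    s9  s17 
 * s13   s11  s12 
   s14   s13  s14 
   s15   s15  s16 
   s16    s9  s17 
   s17   s13  s18 
 * s18   s13  s18 
(> = start, * = accepting)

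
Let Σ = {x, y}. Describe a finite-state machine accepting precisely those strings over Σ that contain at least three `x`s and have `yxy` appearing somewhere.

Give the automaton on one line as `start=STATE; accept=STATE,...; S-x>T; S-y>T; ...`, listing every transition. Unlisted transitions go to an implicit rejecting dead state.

Handle the two conditions separately and then intersect. One (5 states) tracks the count of `x`s, saturating at 4; the other (4 states) tracks whether and how much of `yxy` has been seen. Each combined state is a pair, one component from each; accept when both components accept.
18 states suffice.
       x  y 
>  A   B  C 
   B   D  E 
   C   F  C 
   D   G  H 
   E   I  E 
   F   D  J 
   G   K  L 
   H   M  H 
   I   G  N 
   J   N  J 
   K   K  O 
   L   P  L 
   M   K  Q 
   N   Q  N 
   O   P  O 
   P   K  R 
 * Q   R  Q 
 * R   R  R 
(> = start, * = accepting)

start=A; accept=Q,R; A-x>B; A-y>C; B-x>D; B-y>E; C-x>F; C-y>C; D-x>G; D-y>H; E-x>I; E-y>E; F-x>D; F-y>J; G-x>K; G-y>L; H-x>M; H-y>H; I-x>G; I-y>N; J-x>N; J-y>J; K-x>K; K-y>O; L-x>P; L-y>L; M-x>K; M-y>Q; N-x>Q; N-y>N; O-x>P; O-y>O; P-x>K; P-y>R; Q-x>R; Q-y>Q; R-x>R; R-y>R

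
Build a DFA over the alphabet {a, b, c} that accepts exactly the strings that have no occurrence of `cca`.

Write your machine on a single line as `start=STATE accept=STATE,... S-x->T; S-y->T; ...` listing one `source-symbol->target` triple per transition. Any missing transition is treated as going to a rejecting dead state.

start=S0; accept=S0,S1,S2; S0-a->S0; S0-b->S0; S0-c->S1; S1-a->S0; S1-b->S0; S1-c->S2; S2-a->S3; S2-b->S0; S2-c->S2; S3-a->S3; S3-b->S3; S3-c->S3

This is the complement of 'contains `cca`'. Use the same substring-matching states — S0 through S3 holding how much of `cca` has just been matched — but flip the accepting set: everything except the trap S3 accepts.
        a   b   c  
>* S0   S0  S0  S1 
 * S1   S0  S0  S2 
 * S2   S3  S0  S2 
   S3   S3  S3  S3 
(> = start, * = accepting)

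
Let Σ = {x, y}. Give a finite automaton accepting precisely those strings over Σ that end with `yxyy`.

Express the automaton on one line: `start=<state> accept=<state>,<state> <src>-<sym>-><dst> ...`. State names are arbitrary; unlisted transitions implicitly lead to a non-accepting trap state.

Let each state record the length of the longest suffix of the input read so far that is also a prefix of `yxyy`. q1 means the last symbol is `y`; q2 means the last 2 symbols are `yx`; q3 means the last 3 symbols are `yxy`; q4 means the last 4 symbols are `yxyy`. Accept only at q4, where the string currently ends in `yxyy`.
With 5 states:
        x   y  
>  q0   q0  q1 
   q1   q2  q1 
   q2   q0  q3 
   q3   q2  q4 
 * q4   q2  q1 
(> = start, * = accepting)

start=q0 accept=q4 q0-x->q0 q0-y->q1 q1-x->q2 q1-y->q1 q2-x->q0 q2-y->q3 q3-x->q2 q3-y->q4 q4-x->q2 q4-y->q1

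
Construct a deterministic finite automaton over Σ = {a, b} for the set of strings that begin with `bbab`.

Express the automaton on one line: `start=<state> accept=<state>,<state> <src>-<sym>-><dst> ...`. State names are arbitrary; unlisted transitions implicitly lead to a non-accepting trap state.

Walk along `bbab` while the input agrees: from q0 take `b` to q1, and so on. Any deviation drops to the rejecting sink q5. Once q4 is reached the prefix is confirmed and every continuation is accepted.
        a   b  
>  q0   q5  q1 
   q1   q5  q2 
   q2   q3  q5 
   q3   q5  q4 
 * q4   q4  q4 
   q5   q5  q5 
(> = start, * = accepting)

start=q0 accept=q4 q0-a->q5 q0-b->q1 q1-a->q5 q1-b->q2 q2-a->q3 q2-b->q5 q3-a->q5 q3-b->q4 q4-a->q4 q4-b->q4 q5-a->q5 q5-b->q5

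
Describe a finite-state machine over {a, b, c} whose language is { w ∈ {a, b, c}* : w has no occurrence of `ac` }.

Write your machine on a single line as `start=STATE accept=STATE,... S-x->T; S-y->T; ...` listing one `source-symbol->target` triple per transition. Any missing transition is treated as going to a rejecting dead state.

start=S0; accept=S0,S1; S0-a->S1; S0-b->S0; S0-c->S0; S1-a->S1; S1-b->S0; S1-c->S2; S2-a->S2; S2-b->S2; S2-c->S2

This is the complement of 'contains `ac`'. Use the same substring-matching states — S0 through S2 holding how much of `ac` has just been matched — but flip the accepting set: everything except the trap S2 accepts.
A 3-state machine:
        a   b   c  
>* S0   S1  S0  S0 
 * S1   S1  S0  S2 
   S2   S2  S2  S2 
(> = start, * = accepting)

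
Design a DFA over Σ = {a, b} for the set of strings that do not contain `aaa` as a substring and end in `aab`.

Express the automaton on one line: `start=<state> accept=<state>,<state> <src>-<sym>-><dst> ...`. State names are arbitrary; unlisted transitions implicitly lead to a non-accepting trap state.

Run two small machines in parallel and take their product. The first has 4 states tracking partial matches of the forbidden pattern `aaa`; the second has 4 states tracking how much of the suffix `aab` has currently been matched. A product state is a pair (one from each), accepting exactly when both do.
With 8 states:
        a   b  
>  q0   q1  q0 
   q1   q2  q0 
   q2   q3  q4 
   q3   q3  q5 
 * q4   q1  q0 
   q5   q6  q7 
   q6   q3  q7 
   q7   q6  q7 
(> = start, * = accepting)

start=q0 accept=q4 q0-a->q1 q0-b->q0 q1-a->q2 q1-b->q0 q2-a->q3 q2-b->q4 q3-a->q3 q3-b->q5 q4-a->q1 q4-b->q0 q5-a->q6 q5-b->q7 q6-a->q3 q6-b->q7 q7-a->q6 q7-b->q7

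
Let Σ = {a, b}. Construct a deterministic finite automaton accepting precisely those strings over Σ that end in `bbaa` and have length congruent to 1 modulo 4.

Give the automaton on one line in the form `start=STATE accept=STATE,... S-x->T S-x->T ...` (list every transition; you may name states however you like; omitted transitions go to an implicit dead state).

Run two small machines in parallel and take their product. One (5 states) tracks how much of the suffix `bbaa` has currently been matched; the other (4 states) tracks the input length modulo 4. Each combined state is a pair, one component from each; accept when both components accept.
A 20-state machine:
          a    b  
>  S0     S1   S2 
   S1     S3   S4 
   S2     S3   S5 
   S3     S6   S7 
   S4     S6   S8 
   S5     S9   S8 
   S6     S0  S10 
   S7     S0  S11 
   S8    S12  S11 
   S9    S13  S10 
   S10    S1  S14 
   S11   S15  S14 
   S12   S16   S2 
   S13    S1   S2 
   S14   S17   S5 
   S15   S18   S4 
 * S16    S3   S4 
   S17   S19   S7 
   S18    S6   S7 
   S19    S0  S10 
(> = start, * = accepting)

start=S0 accept=S16 S0-a->S1 S0-b->S2 S1-a->S3 S1-b->S4 S2-a->S3 S2-b->S5 S3-a->S6 S3-b->S7 S4-a->S6 S4-b->S8 S5-a->S9 S5-b->S8 S6-a->S0 S6-b->S10 S7-a->S0 S7-b->S11 S8-a->S12 S8-b->S11 S9-a->S13 S9-b->S10 S10-a->S1 S10-b->S14 S11-a->S15 S11-b->S14 S12-a->S16 S12-b->S2 S13-a->S1 S13-b->S2 S14-a->S17 S14-b->S5 S15-a->S18 S15-b->S4 S16-a->S3 S16-b->S4 S17-a->S19 S17-b->S7 S18-a->S6 S18-b->S7 S19-a->S0 S19-b->S10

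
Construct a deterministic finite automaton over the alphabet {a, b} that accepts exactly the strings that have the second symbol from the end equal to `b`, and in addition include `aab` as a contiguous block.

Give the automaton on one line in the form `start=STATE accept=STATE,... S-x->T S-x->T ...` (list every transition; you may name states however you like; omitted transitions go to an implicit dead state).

start=q0 accept=q4,q5 q0-a->q1 q0-b->q0 q1-a->q2 q1-b->q0 q2-a->q2 q2-b->q3 q3-a->q4 q3-b->q5 q4-a->q2 q4-b->q3 q5-a->q4 q5-b->q5

Run two small machines in parallel and take their product. One (7 states) tracks the last 2 symbols read; the other (4 states) tracks whether and how much of `aab` has been seen. Each combined state is a pair, one component from each; accept when both components accept. Minimizing collapses redundant product states.
6 states suffice.
        a   b  
>  q0   q1  q0 
   q1   q2  q0 
   q2   q2  q3 
   q3   q4  q5 
 * q4   q2  q3 
 * q5   q4  q5 
(> = start, * = accepting)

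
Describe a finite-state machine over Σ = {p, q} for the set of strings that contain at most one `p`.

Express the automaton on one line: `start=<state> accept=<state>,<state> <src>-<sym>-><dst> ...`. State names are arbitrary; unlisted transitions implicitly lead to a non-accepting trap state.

start=S0 accept=S0,S1 S0-p->S1 S0-q->S0 S1-p->S2 S1-q->S1 S2-p->S2 S2-q->S2

Count `p`s, saturating at 2: state S0 means no `p` yet, S1 means one `p` seen, S2 means more than one. Each `p` increments (capped at S2); other symbols loop. Accept from {S0, S1}.
A 3-state machine:
        p   q  
>* S0   S1  S0 
 * S1   S2  S1 
   S2   S2  S2 
(> = start, * = accepting)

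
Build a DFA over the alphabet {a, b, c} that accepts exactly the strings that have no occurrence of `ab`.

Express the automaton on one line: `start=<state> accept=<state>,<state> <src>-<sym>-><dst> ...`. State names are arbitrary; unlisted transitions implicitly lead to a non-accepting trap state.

start=S0 accept=S0,S1 S0-a->S1 S0-b->S0 S0-c->S0 S1-a->S1 S1-b->S2 S1-c->S0 S2-a->S2 S2-b->S2 S2-c->S2

Track partial matches of the forbidden pattern `ab`. State S2 is a dead state reached once `ab` has occurred; every other state accepts. S0 means no part of `ab` is currently matched.
With 3 states:
        a   b   c  
>* S0   S1  S0  S0 
 * S1   S1  S2  S0 
   S2   S2  S2  S2 
(> = start, * = accepting)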